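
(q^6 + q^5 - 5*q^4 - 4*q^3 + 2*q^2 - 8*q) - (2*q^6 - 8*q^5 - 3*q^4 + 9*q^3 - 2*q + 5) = -q^6 + 9*q^5 - 2*q^4 - 13*q^3 + 2*q^2 - 6*q - 5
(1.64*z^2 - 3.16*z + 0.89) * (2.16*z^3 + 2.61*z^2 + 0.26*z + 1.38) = 3.5424*z^5 - 2.5452*z^4 - 5.8988*z^3 + 3.7645*z^2 - 4.1294*z + 1.2282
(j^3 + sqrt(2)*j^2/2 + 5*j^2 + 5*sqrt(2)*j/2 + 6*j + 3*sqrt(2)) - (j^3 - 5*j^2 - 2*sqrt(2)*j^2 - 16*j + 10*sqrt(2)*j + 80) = 5*sqrt(2)*j^2/2 + 10*j^2 - 15*sqrt(2)*j/2 + 22*j - 80 + 3*sqrt(2)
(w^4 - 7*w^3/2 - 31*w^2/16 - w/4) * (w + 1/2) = w^5 - 3*w^4 - 59*w^3/16 - 39*w^2/32 - w/8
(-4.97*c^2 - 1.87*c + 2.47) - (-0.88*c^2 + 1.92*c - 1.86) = -4.09*c^2 - 3.79*c + 4.33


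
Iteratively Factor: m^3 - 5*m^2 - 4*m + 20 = (m + 2)*(m^2 - 7*m + 10) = (m - 5)*(m + 2)*(m - 2)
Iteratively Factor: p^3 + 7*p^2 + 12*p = (p + 3)*(p^2 + 4*p) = (p + 3)*(p + 4)*(p)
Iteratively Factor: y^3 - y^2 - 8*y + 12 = (y + 3)*(y^2 - 4*y + 4) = (y - 2)*(y + 3)*(y - 2)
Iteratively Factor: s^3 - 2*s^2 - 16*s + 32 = (s - 2)*(s^2 - 16) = (s - 2)*(s + 4)*(s - 4)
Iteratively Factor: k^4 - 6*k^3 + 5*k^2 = (k)*(k^3 - 6*k^2 + 5*k) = k^2*(k^2 - 6*k + 5) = k^2*(k - 1)*(k - 5)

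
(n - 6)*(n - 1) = n^2 - 7*n + 6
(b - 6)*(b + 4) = b^2 - 2*b - 24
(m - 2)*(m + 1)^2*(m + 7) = m^4 + 7*m^3 - 3*m^2 - 23*m - 14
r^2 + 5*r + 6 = (r + 2)*(r + 3)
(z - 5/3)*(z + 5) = z^2 + 10*z/3 - 25/3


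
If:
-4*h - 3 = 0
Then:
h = -3/4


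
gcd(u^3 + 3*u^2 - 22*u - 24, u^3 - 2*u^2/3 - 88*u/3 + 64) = u^2 + 2*u - 24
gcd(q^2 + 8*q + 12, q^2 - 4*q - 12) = q + 2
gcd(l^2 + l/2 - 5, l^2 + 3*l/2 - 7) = l - 2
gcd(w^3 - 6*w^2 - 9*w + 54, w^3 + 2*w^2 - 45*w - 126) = w + 3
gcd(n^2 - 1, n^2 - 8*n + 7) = n - 1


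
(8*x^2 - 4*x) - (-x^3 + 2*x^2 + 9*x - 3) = x^3 + 6*x^2 - 13*x + 3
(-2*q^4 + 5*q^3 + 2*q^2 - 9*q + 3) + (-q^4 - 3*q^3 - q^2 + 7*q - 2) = -3*q^4 + 2*q^3 + q^2 - 2*q + 1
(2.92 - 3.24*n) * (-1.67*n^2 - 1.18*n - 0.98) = 5.4108*n^3 - 1.0532*n^2 - 0.2704*n - 2.8616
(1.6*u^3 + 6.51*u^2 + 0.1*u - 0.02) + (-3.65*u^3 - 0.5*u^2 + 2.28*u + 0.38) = -2.05*u^3 + 6.01*u^2 + 2.38*u + 0.36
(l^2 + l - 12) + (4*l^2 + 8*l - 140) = 5*l^2 + 9*l - 152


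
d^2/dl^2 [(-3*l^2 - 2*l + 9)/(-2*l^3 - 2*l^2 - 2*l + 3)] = 6*(4*l^6 + 8*l^5 - 76*l^4 - 58*l^3 - 30*l^2 - 78*l - 17)/(8*l^9 + 24*l^8 + 48*l^7 + 20*l^6 - 24*l^5 - 84*l^4 - 10*l^3 + 18*l^2 + 54*l - 27)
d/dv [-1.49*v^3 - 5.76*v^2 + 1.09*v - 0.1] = -4.47*v^2 - 11.52*v + 1.09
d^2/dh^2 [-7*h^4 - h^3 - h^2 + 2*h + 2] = -84*h^2 - 6*h - 2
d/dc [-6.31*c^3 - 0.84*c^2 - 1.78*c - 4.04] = -18.93*c^2 - 1.68*c - 1.78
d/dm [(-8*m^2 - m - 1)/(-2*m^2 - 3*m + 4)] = (22*m^2 - 68*m - 7)/(4*m^4 + 12*m^3 - 7*m^2 - 24*m + 16)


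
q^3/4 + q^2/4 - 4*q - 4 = (q/4 + 1)*(q - 4)*(q + 1)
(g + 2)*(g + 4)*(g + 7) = g^3 + 13*g^2 + 50*g + 56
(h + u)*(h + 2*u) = h^2 + 3*h*u + 2*u^2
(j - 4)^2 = j^2 - 8*j + 16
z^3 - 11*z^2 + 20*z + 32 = (z - 8)*(z - 4)*(z + 1)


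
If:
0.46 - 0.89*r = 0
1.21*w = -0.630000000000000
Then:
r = 0.52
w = -0.52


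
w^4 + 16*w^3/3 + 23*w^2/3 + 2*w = w*(w + 1/3)*(w + 2)*(w + 3)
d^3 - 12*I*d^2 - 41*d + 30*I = (d - 6*I)*(d - 5*I)*(d - I)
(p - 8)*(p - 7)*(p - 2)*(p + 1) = p^4 - 16*p^3 + 69*p^2 - 26*p - 112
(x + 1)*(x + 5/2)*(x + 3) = x^3 + 13*x^2/2 + 13*x + 15/2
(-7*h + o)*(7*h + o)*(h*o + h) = -49*h^3*o - 49*h^3 + h*o^3 + h*o^2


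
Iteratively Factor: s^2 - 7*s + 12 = (s - 3)*(s - 4)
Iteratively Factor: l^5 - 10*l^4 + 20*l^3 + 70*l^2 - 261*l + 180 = (l + 3)*(l^4 - 13*l^3 + 59*l^2 - 107*l + 60) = (l - 1)*(l + 3)*(l^3 - 12*l^2 + 47*l - 60) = (l - 3)*(l - 1)*(l + 3)*(l^2 - 9*l + 20) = (l - 5)*(l - 3)*(l - 1)*(l + 3)*(l - 4)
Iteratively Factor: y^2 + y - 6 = (y + 3)*(y - 2)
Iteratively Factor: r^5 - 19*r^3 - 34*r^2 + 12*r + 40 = (r - 5)*(r^4 + 5*r^3 + 6*r^2 - 4*r - 8) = (r - 5)*(r + 2)*(r^3 + 3*r^2 - 4) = (r - 5)*(r + 2)^2*(r^2 + r - 2) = (r - 5)*(r - 1)*(r + 2)^2*(r + 2)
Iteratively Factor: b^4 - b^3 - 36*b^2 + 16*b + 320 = (b - 5)*(b^3 + 4*b^2 - 16*b - 64) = (b - 5)*(b - 4)*(b^2 + 8*b + 16) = (b - 5)*(b - 4)*(b + 4)*(b + 4)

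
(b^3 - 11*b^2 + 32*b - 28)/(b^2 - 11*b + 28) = (b^2 - 4*b + 4)/(b - 4)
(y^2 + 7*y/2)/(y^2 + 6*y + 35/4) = 2*y/(2*y + 5)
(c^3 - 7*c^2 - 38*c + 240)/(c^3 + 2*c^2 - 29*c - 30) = (c - 8)/(c + 1)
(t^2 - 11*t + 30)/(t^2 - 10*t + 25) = (t - 6)/(t - 5)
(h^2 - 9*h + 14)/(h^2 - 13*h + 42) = (h - 2)/(h - 6)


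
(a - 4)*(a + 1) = a^2 - 3*a - 4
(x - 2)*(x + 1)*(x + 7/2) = x^3 + 5*x^2/2 - 11*x/2 - 7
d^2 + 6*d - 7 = (d - 1)*(d + 7)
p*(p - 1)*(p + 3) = p^3 + 2*p^2 - 3*p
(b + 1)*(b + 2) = b^2 + 3*b + 2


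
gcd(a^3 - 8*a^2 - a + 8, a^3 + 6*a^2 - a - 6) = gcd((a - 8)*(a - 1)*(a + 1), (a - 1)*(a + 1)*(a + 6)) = a^2 - 1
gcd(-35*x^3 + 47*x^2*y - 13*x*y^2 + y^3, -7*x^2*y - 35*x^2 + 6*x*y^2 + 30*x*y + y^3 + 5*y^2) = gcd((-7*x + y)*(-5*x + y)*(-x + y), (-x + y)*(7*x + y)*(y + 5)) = x - y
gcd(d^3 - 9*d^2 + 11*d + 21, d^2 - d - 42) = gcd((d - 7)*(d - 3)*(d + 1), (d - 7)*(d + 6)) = d - 7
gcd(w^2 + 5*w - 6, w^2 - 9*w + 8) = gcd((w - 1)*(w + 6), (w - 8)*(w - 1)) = w - 1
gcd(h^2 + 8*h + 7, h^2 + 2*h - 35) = h + 7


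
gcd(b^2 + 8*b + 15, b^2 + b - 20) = b + 5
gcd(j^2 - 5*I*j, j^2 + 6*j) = j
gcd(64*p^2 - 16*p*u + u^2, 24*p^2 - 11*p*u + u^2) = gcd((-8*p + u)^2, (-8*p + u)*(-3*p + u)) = 8*p - u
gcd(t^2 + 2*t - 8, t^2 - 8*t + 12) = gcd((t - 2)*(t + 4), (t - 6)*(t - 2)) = t - 2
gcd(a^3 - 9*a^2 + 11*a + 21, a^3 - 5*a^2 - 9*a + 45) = a - 3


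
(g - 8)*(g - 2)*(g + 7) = g^3 - 3*g^2 - 54*g + 112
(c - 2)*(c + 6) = c^2 + 4*c - 12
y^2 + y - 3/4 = (y - 1/2)*(y + 3/2)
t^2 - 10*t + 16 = (t - 8)*(t - 2)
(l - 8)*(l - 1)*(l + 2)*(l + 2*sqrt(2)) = l^4 - 7*l^3 + 2*sqrt(2)*l^3 - 14*sqrt(2)*l^2 - 10*l^2 - 20*sqrt(2)*l + 16*l + 32*sqrt(2)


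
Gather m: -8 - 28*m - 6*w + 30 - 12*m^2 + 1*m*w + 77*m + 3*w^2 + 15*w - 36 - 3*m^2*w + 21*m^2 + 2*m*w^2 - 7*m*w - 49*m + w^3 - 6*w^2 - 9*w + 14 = m^2*(9 - 3*w) + m*(2*w^2 - 6*w) + w^3 - 3*w^2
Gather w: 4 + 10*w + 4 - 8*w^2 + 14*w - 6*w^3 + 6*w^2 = -6*w^3 - 2*w^2 + 24*w + 8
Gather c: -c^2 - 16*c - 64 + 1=-c^2 - 16*c - 63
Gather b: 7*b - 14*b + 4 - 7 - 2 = -7*b - 5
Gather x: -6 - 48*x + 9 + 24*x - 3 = -24*x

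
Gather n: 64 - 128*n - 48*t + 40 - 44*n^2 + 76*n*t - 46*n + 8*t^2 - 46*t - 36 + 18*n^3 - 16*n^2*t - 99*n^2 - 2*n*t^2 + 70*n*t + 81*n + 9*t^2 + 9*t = 18*n^3 + n^2*(-16*t - 143) + n*(-2*t^2 + 146*t - 93) + 17*t^2 - 85*t + 68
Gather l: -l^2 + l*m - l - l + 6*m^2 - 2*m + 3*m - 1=-l^2 + l*(m - 2) + 6*m^2 + m - 1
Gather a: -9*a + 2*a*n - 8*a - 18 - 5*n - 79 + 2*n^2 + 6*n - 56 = a*(2*n - 17) + 2*n^2 + n - 153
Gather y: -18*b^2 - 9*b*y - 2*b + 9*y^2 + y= -18*b^2 - 2*b + 9*y^2 + y*(1 - 9*b)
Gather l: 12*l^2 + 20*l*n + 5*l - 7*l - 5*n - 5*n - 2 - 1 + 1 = 12*l^2 + l*(20*n - 2) - 10*n - 2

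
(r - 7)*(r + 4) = r^2 - 3*r - 28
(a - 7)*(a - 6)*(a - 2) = a^3 - 15*a^2 + 68*a - 84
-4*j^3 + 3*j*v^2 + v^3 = (-j + v)*(2*j + v)^2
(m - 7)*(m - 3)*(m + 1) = m^3 - 9*m^2 + 11*m + 21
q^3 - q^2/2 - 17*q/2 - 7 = (q - 7/2)*(q + 1)*(q + 2)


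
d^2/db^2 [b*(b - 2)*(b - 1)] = 6*b - 6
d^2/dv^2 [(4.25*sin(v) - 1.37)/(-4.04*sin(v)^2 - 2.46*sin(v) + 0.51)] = (69.3667999999999*sin(v)^5 - 131.680568*sin(v)^4 - 127.040224*sin(v)^3 + 119.913918*sin(v)^2 + 28.540071*sin(v) + 11.56278)/(4.04*sin(v)^2 + 2.46*sin(v) - 0.51)^3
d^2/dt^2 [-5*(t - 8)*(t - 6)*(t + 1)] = 130 - 30*t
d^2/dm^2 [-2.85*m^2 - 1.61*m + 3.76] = -5.70000000000000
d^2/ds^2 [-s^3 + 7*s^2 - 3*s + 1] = 14 - 6*s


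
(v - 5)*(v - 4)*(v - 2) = v^3 - 11*v^2 + 38*v - 40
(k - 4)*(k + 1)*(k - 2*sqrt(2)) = k^3 - 3*k^2 - 2*sqrt(2)*k^2 - 4*k + 6*sqrt(2)*k + 8*sqrt(2)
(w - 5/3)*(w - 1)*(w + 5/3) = w^3 - w^2 - 25*w/9 + 25/9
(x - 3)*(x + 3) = x^2 - 9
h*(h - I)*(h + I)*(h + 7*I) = h^4 + 7*I*h^3 + h^2 + 7*I*h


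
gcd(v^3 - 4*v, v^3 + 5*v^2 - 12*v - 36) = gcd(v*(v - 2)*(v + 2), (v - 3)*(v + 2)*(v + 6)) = v + 2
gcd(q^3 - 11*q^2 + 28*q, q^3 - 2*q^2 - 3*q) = q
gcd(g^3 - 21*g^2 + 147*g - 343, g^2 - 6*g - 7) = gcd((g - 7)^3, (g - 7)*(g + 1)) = g - 7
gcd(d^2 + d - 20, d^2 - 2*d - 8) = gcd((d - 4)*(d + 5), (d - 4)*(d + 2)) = d - 4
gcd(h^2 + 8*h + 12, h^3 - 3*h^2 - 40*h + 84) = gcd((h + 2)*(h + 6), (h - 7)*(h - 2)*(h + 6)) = h + 6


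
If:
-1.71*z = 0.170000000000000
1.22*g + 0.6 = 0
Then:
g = -0.49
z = -0.10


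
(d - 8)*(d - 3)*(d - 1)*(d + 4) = d^4 - 8*d^3 - 13*d^2 + 116*d - 96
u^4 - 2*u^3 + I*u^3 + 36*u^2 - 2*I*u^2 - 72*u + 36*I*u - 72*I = (u - 2)*(u - 6*I)*(u + I)*(u + 6*I)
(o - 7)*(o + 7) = o^2 - 49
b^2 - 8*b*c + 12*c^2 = (b - 6*c)*(b - 2*c)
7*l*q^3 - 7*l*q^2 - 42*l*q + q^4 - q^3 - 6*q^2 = q*(7*l + q)*(q - 3)*(q + 2)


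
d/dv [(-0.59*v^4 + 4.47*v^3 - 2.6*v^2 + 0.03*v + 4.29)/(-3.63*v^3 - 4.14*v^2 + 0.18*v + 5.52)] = (2.1417*v^6 + 4.8852*v^5 - 28.2624*v^4 - 11.2002*v^3 + 120.3975*v^2 + 6.8172*v - 0.6066)/(13.1769*v^6 + 30.0564*v^5 + 15.8328*v^4 - 41.5656*v^3 - 45.6732*v^2 + 1.9872*v + 30.4704)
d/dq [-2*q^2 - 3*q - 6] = -4*q - 3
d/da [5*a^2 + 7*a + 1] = 10*a + 7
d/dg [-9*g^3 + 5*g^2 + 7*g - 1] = -27*g^2 + 10*g + 7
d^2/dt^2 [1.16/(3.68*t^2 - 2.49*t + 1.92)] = (-31.418368*t^2 + 21.258624*t + 1.16*(7.36*t - 2.49)*(14.72*t - 4.98) - 16.392192)/(3.68*t^2 - 2.49*t + 1.92)^3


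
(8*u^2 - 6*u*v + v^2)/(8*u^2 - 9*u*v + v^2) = (8*u^2 - 6*u*v + v^2)/(8*u^2 - 9*u*v + v^2)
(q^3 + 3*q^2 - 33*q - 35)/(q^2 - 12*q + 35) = (q^2 + 8*q + 7)/(q - 7)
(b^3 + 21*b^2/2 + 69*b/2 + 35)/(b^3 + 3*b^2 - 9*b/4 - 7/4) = 2*(b^2 + 7*b + 10)/(2*b^2 - b - 1)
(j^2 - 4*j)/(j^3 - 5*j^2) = (j - 4)/(j*(j - 5))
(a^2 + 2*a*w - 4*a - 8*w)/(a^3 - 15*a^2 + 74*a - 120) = (a + 2*w)/(a^2 - 11*a + 30)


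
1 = 1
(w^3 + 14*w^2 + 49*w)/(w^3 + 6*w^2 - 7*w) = (w + 7)/(w - 1)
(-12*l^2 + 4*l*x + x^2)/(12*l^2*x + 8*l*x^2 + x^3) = (-2*l + x)/(x*(2*l + x))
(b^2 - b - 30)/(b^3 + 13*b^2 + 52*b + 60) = (b - 6)/(b^2 + 8*b + 12)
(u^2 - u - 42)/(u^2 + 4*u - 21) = (u^2 - u - 42)/(u^2 + 4*u - 21)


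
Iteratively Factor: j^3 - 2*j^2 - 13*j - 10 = (j + 1)*(j^2 - 3*j - 10) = (j - 5)*(j + 1)*(j + 2)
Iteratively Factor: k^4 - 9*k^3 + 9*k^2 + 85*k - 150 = (k - 5)*(k^3 - 4*k^2 - 11*k + 30) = (k - 5)^2*(k^2 + k - 6) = (k - 5)^2*(k - 2)*(k + 3)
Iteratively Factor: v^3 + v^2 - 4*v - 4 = (v + 1)*(v^2 - 4) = (v + 1)*(v + 2)*(v - 2)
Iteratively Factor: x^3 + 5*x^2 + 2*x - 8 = (x - 1)*(x^2 + 6*x + 8) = (x - 1)*(x + 4)*(x + 2)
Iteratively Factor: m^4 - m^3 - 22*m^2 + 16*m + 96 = (m - 4)*(m^3 + 3*m^2 - 10*m - 24) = (m - 4)*(m + 4)*(m^2 - m - 6) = (m - 4)*(m + 2)*(m + 4)*(m - 3)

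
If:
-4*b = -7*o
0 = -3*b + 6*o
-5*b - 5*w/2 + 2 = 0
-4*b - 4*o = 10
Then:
No Solution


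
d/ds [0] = 0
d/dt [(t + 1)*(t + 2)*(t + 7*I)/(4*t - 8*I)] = (t^3*(1 + I) + t^2*(1 + 2*I) + t*(20 + 8*I) + 30 + 12*I)/(t^2*(2 + 2*I) + t*(8 - 8*I) - 8 - 8*I)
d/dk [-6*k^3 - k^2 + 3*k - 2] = -18*k^2 - 2*k + 3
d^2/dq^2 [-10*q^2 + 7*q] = -20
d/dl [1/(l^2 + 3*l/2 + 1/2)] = 2*(-4*l - 3)/(2*l^2 + 3*l + 1)^2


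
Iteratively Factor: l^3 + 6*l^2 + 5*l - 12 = (l - 1)*(l^2 + 7*l + 12) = (l - 1)*(l + 4)*(l + 3)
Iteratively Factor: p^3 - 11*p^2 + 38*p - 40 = (p - 2)*(p^2 - 9*p + 20) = (p - 4)*(p - 2)*(p - 5)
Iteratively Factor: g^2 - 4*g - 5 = (g - 5)*(g + 1)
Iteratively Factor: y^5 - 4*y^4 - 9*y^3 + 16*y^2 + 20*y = (y + 2)*(y^4 - 6*y^3 + 3*y^2 + 10*y) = (y + 1)*(y + 2)*(y^3 - 7*y^2 + 10*y) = (y - 2)*(y + 1)*(y + 2)*(y^2 - 5*y) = (y - 5)*(y - 2)*(y + 1)*(y + 2)*(y)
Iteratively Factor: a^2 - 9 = (a + 3)*(a - 3)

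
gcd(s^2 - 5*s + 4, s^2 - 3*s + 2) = s - 1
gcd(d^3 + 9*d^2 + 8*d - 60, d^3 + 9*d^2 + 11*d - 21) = 1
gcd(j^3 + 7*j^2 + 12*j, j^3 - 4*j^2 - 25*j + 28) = j + 4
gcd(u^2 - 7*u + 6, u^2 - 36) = u - 6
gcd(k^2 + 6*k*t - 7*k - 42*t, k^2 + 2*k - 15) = 1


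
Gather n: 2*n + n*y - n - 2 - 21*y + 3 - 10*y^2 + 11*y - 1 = n*(y + 1) - 10*y^2 - 10*y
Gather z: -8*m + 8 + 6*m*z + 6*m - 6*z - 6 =-2*m + z*(6*m - 6) + 2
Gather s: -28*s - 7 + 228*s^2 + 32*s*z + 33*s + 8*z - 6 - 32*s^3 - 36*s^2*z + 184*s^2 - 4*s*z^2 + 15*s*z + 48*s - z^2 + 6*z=-32*s^3 + s^2*(412 - 36*z) + s*(-4*z^2 + 47*z + 53) - z^2 + 14*z - 13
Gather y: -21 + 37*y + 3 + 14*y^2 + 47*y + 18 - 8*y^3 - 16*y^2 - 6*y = -8*y^3 - 2*y^2 + 78*y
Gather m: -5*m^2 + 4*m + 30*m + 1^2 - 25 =-5*m^2 + 34*m - 24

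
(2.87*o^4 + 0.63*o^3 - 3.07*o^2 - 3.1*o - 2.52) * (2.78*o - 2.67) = 7.9786*o^5 - 5.9115*o^4 - 10.2167*o^3 - 0.421100000000001*o^2 + 1.2714*o + 6.7284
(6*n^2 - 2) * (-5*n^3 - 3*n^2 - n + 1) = -30*n^5 - 18*n^4 + 4*n^3 + 12*n^2 + 2*n - 2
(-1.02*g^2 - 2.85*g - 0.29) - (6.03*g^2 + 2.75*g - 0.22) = -7.05*g^2 - 5.6*g - 0.07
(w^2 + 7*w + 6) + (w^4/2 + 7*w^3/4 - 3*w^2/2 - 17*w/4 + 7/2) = w^4/2 + 7*w^3/4 - w^2/2 + 11*w/4 + 19/2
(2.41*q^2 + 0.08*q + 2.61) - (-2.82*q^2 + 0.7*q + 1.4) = 5.23*q^2 - 0.62*q + 1.21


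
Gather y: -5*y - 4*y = -9*y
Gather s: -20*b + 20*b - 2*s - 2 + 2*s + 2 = 0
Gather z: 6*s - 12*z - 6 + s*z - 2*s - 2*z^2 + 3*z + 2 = 4*s - 2*z^2 + z*(s - 9) - 4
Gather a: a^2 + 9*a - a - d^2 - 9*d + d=a^2 + 8*a - d^2 - 8*d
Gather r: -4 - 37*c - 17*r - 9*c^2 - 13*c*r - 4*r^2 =-9*c^2 - 37*c - 4*r^2 + r*(-13*c - 17) - 4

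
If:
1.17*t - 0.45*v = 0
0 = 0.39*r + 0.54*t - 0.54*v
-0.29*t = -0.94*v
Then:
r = 0.00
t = 0.00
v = 0.00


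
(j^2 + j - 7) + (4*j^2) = 5*j^2 + j - 7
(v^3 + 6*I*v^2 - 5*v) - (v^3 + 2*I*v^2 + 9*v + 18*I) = 4*I*v^2 - 14*v - 18*I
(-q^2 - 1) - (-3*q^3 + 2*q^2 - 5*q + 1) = 3*q^3 - 3*q^2 + 5*q - 2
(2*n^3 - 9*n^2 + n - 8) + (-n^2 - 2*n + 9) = 2*n^3 - 10*n^2 - n + 1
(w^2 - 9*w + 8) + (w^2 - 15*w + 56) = 2*w^2 - 24*w + 64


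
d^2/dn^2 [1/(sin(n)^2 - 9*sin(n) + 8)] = (-4*sin(n)^3 + 23*sin(n)^2 - 20*sin(n) - 146)/((sin(n) - 8)^3*(sin(n) - 1)^2)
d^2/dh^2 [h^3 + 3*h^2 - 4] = 6*h + 6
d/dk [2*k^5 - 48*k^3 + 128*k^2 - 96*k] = 10*k^4 - 144*k^2 + 256*k - 96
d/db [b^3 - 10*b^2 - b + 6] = 3*b^2 - 20*b - 1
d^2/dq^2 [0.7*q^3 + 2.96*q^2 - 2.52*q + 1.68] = 4.2*q + 5.92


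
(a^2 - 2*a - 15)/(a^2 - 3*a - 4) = (-a^2 + 2*a + 15)/(-a^2 + 3*a + 4)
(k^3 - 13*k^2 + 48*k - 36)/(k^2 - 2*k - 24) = (k^2 - 7*k + 6)/(k + 4)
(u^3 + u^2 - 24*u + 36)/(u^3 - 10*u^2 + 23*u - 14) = (u^2 + 3*u - 18)/(u^2 - 8*u + 7)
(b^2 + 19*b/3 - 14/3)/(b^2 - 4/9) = 3*(b + 7)/(3*b + 2)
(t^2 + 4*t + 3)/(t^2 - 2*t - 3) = (t + 3)/(t - 3)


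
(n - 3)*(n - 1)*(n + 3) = n^3 - n^2 - 9*n + 9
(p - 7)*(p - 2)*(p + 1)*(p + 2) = p^4 - 6*p^3 - 11*p^2 + 24*p + 28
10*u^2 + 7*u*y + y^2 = (2*u + y)*(5*u + y)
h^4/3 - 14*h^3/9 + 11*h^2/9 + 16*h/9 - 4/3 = (h/3 + 1/3)*(h - 3)*(h - 2)*(h - 2/3)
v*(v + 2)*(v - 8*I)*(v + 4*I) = v^4 + 2*v^3 - 4*I*v^3 + 32*v^2 - 8*I*v^2 + 64*v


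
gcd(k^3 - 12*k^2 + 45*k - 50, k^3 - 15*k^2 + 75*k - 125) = k^2 - 10*k + 25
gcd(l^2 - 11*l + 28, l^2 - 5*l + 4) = l - 4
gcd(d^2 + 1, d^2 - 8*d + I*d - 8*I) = d + I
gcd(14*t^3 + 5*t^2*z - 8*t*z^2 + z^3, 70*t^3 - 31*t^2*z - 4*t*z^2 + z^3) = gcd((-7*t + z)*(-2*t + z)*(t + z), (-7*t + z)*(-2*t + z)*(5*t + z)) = 14*t^2 - 9*t*z + z^2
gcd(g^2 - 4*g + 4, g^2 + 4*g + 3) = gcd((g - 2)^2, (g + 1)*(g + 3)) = 1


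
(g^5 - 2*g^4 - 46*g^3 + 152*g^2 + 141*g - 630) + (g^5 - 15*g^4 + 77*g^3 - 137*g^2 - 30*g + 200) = 2*g^5 - 17*g^4 + 31*g^3 + 15*g^2 + 111*g - 430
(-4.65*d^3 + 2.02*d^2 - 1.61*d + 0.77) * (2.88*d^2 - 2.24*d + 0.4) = -13.392*d^5 + 16.2336*d^4 - 11.0216*d^3 + 6.632*d^2 - 2.3688*d + 0.308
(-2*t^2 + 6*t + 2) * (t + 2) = -2*t^3 + 2*t^2 + 14*t + 4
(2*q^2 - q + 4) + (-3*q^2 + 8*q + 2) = -q^2 + 7*q + 6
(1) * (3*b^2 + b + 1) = 3*b^2 + b + 1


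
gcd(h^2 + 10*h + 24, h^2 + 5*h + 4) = h + 4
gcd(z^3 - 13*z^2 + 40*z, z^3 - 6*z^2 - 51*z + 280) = z^2 - 13*z + 40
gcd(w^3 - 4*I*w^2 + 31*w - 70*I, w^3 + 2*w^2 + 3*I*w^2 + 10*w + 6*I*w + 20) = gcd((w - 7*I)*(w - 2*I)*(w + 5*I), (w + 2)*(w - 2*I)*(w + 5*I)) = w^2 + 3*I*w + 10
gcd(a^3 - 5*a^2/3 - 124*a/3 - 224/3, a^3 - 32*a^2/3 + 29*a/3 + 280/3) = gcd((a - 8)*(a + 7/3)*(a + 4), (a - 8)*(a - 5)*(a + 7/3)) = a^2 - 17*a/3 - 56/3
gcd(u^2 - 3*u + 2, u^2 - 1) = u - 1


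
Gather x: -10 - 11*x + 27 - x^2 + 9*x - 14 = -x^2 - 2*x + 3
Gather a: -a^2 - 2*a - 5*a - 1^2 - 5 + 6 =-a^2 - 7*a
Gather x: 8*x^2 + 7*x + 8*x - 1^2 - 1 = 8*x^2 + 15*x - 2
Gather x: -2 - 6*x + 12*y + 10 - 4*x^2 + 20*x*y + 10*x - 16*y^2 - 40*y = -4*x^2 + x*(20*y + 4) - 16*y^2 - 28*y + 8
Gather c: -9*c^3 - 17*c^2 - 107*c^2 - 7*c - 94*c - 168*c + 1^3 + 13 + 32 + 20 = -9*c^3 - 124*c^2 - 269*c + 66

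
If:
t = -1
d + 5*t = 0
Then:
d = 5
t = -1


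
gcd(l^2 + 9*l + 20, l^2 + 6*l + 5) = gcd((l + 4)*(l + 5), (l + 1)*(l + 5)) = l + 5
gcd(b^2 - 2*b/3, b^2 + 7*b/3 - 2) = b - 2/3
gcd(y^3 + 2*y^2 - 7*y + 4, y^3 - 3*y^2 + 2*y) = y - 1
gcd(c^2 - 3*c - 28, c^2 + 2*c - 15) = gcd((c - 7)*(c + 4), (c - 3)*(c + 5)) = 1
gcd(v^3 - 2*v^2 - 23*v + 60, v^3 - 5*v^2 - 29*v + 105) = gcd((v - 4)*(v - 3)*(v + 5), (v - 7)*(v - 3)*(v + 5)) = v^2 + 2*v - 15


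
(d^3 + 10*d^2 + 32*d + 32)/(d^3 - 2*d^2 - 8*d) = (d^2 + 8*d + 16)/(d*(d - 4))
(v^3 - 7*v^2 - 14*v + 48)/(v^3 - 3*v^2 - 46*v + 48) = (v^2 + v - 6)/(v^2 + 5*v - 6)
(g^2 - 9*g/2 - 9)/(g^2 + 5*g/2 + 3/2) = (g - 6)/(g + 1)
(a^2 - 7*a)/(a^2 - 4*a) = (a - 7)/(a - 4)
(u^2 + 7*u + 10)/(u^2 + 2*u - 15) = (u + 2)/(u - 3)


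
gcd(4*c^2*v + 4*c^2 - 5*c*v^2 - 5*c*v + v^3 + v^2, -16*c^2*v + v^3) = -4*c + v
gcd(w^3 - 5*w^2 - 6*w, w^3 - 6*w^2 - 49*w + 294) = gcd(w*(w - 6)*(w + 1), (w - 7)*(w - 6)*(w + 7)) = w - 6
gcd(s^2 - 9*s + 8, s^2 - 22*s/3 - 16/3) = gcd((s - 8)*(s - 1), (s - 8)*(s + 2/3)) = s - 8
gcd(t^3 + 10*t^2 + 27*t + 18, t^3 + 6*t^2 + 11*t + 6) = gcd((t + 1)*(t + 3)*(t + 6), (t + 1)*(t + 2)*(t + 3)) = t^2 + 4*t + 3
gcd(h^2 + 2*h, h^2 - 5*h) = h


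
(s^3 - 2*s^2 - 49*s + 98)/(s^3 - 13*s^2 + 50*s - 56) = (s + 7)/(s - 4)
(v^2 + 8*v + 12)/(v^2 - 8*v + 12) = (v^2 + 8*v + 12)/(v^2 - 8*v + 12)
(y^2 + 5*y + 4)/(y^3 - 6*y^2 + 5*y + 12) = (y + 4)/(y^2 - 7*y + 12)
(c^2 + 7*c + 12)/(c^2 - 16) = (c + 3)/(c - 4)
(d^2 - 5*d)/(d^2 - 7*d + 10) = d/(d - 2)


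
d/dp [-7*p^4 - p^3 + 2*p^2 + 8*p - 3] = -28*p^3 - 3*p^2 + 4*p + 8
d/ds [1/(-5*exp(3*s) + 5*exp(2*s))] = (3*exp(s) - 2)*exp(-2*s)/(5*(1 - exp(s))^2)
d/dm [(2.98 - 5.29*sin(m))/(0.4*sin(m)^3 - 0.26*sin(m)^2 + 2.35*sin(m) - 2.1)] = (4.232*sin(m)^3 - 4.9514*sin(m)^2 + 1.5496*sin(m) + 4.106)*cos(m)/(0.16*sin(m)^6 - 0.208*sin(m)^5 + 1.9476*sin(m)^4 - 2.902*sin(m)^3 + 6.6145*sin(m)^2 - 9.87*sin(m) + 4.41)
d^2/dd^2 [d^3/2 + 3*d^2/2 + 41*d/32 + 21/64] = 3*d + 3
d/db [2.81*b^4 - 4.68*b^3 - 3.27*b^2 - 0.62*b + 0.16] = 11.24*b^3 - 14.04*b^2 - 6.54*b - 0.62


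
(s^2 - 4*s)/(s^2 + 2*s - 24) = s/(s + 6)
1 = 1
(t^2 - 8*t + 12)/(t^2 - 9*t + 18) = (t - 2)/(t - 3)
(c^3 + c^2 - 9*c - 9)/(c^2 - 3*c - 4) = (c^2 - 9)/(c - 4)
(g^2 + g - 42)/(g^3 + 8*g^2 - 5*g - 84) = (g - 6)/(g^2 + g - 12)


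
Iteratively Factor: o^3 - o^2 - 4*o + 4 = (o - 2)*(o^2 + o - 2) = (o - 2)*(o + 2)*(o - 1)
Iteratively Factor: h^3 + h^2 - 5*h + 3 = (h + 3)*(h^2 - 2*h + 1) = (h - 1)*(h + 3)*(h - 1)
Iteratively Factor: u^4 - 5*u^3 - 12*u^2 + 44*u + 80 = (u + 2)*(u^3 - 7*u^2 + 2*u + 40) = (u + 2)^2*(u^2 - 9*u + 20) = (u - 4)*(u + 2)^2*(u - 5)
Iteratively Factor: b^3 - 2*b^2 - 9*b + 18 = (b - 3)*(b^2 + b - 6) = (b - 3)*(b - 2)*(b + 3)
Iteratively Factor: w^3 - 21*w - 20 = (w + 1)*(w^2 - w - 20) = (w - 5)*(w + 1)*(w + 4)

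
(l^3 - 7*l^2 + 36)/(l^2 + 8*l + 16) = (l^3 - 7*l^2 + 36)/(l^2 + 8*l + 16)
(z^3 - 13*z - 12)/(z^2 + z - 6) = (z^2 - 3*z - 4)/(z - 2)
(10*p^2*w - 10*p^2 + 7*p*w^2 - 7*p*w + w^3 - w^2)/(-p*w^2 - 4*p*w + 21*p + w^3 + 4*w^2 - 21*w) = (-10*p^2*w + 10*p^2 - 7*p*w^2 + 7*p*w - w^3 + w^2)/(p*w^2 + 4*p*w - 21*p - w^3 - 4*w^2 + 21*w)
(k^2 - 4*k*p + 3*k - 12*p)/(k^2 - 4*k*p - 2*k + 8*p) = (k + 3)/(k - 2)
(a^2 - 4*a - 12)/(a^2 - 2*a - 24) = (a + 2)/(a + 4)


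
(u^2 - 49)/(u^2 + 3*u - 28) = (u - 7)/(u - 4)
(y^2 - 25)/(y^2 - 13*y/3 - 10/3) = 3*(y + 5)/(3*y + 2)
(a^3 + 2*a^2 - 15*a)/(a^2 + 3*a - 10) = a*(a - 3)/(a - 2)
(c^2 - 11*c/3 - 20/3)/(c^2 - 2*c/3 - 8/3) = (c - 5)/(c - 2)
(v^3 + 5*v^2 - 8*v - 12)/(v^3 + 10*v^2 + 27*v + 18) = (v - 2)/(v + 3)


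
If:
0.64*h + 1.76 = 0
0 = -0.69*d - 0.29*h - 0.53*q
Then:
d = 1.15579710144928 - 0.768115942028985*q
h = -2.75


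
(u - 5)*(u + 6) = u^2 + u - 30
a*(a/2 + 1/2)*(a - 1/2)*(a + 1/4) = a^4/2 + 3*a^3/8 - 3*a^2/16 - a/16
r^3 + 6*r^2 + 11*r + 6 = (r + 1)*(r + 2)*(r + 3)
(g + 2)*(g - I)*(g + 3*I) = g^3 + 2*g^2 + 2*I*g^2 + 3*g + 4*I*g + 6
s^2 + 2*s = s*(s + 2)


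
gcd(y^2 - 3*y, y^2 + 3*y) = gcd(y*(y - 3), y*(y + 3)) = y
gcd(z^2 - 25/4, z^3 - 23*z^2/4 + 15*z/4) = 1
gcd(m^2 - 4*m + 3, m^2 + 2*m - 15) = m - 3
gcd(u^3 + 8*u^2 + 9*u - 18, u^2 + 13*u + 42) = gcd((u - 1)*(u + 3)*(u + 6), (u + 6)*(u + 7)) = u + 6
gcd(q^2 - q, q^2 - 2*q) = q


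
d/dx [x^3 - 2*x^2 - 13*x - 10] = 3*x^2 - 4*x - 13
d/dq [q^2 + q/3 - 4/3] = 2*q + 1/3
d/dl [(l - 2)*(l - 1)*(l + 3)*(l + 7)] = 4*l^3 + 21*l^2 - 14*l - 43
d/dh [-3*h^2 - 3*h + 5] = -6*h - 3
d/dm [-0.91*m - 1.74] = -0.910000000000000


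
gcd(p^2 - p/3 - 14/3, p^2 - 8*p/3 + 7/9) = p - 7/3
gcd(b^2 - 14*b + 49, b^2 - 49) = b - 7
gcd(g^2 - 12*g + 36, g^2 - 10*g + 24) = g - 6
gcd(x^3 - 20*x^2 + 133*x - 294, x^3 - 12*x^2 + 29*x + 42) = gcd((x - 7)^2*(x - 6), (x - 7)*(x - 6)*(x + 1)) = x^2 - 13*x + 42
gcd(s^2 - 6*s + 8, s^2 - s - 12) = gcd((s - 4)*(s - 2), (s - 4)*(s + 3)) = s - 4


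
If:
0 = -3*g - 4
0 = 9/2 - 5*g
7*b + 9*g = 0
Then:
No Solution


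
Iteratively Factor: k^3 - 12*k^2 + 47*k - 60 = (k - 3)*(k^2 - 9*k + 20) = (k - 4)*(k - 3)*(k - 5)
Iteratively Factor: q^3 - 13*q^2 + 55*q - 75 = (q - 5)*(q^2 - 8*q + 15) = (q - 5)*(q - 3)*(q - 5)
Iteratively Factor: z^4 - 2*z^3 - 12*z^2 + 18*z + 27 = (z + 3)*(z^3 - 5*z^2 + 3*z + 9) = (z + 1)*(z + 3)*(z^2 - 6*z + 9) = (z - 3)*(z + 1)*(z + 3)*(z - 3)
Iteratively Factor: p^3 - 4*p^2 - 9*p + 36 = (p + 3)*(p^2 - 7*p + 12) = (p - 4)*(p + 3)*(p - 3)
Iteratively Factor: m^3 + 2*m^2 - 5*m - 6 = (m + 3)*(m^2 - m - 2) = (m - 2)*(m + 3)*(m + 1)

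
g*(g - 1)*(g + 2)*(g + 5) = g^4 + 6*g^3 + 3*g^2 - 10*g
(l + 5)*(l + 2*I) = l^2 + 5*l + 2*I*l + 10*I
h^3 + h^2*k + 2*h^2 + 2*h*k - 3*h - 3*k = (h - 1)*(h + 3)*(h + k)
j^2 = j^2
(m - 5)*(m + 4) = m^2 - m - 20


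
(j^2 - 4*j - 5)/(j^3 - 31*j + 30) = (j + 1)/(j^2 + 5*j - 6)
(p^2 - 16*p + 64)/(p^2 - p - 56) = (p - 8)/(p + 7)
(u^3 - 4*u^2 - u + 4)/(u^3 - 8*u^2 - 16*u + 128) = (u^2 - 1)/(u^2 - 4*u - 32)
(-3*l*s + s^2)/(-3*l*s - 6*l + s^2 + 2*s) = s/(s + 2)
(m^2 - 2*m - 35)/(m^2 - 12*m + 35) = (m + 5)/(m - 5)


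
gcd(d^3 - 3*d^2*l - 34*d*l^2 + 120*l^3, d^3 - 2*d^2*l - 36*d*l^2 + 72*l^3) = d + 6*l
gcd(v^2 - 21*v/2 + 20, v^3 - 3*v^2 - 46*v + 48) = v - 8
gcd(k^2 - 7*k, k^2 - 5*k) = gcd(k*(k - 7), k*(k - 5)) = k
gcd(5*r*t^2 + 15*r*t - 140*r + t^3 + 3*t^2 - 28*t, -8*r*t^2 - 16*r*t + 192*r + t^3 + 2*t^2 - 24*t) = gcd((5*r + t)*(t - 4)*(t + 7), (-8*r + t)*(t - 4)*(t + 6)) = t - 4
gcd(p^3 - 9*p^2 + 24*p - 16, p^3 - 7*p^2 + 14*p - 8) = p^2 - 5*p + 4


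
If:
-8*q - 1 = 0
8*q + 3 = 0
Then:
No Solution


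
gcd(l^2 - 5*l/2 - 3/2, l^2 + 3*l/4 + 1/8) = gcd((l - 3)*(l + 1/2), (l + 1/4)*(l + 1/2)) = l + 1/2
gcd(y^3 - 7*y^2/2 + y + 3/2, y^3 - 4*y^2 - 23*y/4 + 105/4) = y - 3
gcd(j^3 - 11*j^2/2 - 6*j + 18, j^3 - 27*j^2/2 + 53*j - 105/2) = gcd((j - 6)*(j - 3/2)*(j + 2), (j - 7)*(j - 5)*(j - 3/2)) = j - 3/2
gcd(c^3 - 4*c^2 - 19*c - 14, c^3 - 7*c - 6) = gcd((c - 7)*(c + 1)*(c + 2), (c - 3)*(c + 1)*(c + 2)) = c^2 + 3*c + 2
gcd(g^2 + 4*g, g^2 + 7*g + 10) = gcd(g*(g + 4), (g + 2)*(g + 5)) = 1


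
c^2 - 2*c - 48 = (c - 8)*(c + 6)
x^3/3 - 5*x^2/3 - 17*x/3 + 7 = (x/3 + 1)*(x - 7)*(x - 1)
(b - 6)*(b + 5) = b^2 - b - 30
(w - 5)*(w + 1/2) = w^2 - 9*w/2 - 5/2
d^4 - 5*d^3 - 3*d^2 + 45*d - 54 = (d - 3)^2*(d - 2)*(d + 3)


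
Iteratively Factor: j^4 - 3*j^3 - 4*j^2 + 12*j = (j - 2)*(j^3 - j^2 - 6*j) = (j - 2)*(j + 2)*(j^2 - 3*j) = j*(j - 2)*(j + 2)*(j - 3)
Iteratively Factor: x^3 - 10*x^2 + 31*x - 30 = (x - 2)*(x^2 - 8*x + 15) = (x - 3)*(x - 2)*(x - 5)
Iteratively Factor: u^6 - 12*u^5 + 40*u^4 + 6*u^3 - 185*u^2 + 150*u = (u - 5)*(u^5 - 7*u^4 + 5*u^3 + 31*u^2 - 30*u) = (u - 5)*(u - 1)*(u^4 - 6*u^3 - u^2 + 30*u) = (u - 5)^2*(u - 1)*(u^3 - u^2 - 6*u) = u*(u - 5)^2*(u - 1)*(u^2 - u - 6) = u*(u - 5)^2*(u - 3)*(u - 1)*(u + 2)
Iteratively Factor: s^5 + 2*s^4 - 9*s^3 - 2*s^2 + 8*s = (s)*(s^4 + 2*s^3 - 9*s^2 - 2*s + 8) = s*(s - 2)*(s^3 + 4*s^2 - s - 4) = s*(s - 2)*(s - 1)*(s^2 + 5*s + 4) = s*(s - 2)*(s - 1)*(s + 1)*(s + 4)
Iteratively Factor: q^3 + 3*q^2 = (q + 3)*(q^2) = q*(q + 3)*(q)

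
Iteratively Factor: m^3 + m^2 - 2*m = (m + 2)*(m^2 - m) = (m - 1)*(m + 2)*(m)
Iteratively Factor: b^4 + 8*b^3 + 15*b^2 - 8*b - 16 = (b - 1)*(b^3 + 9*b^2 + 24*b + 16) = (b - 1)*(b + 4)*(b^2 + 5*b + 4) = (b - 1)*(b + 4)^2*(b + 1)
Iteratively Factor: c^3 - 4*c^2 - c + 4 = (c - 1)*(c^2 - 3*c - 4) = (c - 4)*(c - 1)*(c + 1)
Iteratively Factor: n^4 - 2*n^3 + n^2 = (n - 1)*(n^3 - n^2) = (n - 1)^2*(n^2) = n*(n - 1)^2*(n)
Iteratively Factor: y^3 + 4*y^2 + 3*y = (y + 1)*(y^2 + 3*y) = y*(y + 1)*(y + 3)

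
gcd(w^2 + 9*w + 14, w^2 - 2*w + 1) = 1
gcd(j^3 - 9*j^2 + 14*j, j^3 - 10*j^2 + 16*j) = j^2 - 2*j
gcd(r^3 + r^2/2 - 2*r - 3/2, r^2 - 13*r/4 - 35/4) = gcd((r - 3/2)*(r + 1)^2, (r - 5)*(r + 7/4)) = 1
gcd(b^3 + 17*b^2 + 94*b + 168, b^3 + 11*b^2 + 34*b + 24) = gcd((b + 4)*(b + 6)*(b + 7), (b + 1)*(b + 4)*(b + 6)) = b^2 + 10*b + 24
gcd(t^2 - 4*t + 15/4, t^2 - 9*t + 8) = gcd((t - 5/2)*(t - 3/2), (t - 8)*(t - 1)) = 1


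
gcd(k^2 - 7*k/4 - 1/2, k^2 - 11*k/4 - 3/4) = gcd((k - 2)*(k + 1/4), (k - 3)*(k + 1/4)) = k + 1/4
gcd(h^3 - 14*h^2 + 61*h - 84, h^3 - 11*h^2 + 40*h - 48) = h^2 - 7*h + 12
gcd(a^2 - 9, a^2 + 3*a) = a + 3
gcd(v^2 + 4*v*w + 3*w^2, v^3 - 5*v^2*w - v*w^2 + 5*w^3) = v + w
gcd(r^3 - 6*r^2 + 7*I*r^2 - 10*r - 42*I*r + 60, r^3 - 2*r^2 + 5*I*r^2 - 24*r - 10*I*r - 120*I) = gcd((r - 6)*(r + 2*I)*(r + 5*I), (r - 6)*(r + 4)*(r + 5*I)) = r^2 + r*(-6 + 5*I) - 30*I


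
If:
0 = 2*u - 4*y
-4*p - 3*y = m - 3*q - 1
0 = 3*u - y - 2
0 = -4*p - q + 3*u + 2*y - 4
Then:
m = 4*q + 3/5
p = -q/4 - 1/5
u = 4/5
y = 2/5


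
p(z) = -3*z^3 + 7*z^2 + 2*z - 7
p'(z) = -9*z^2 + 14*z + 2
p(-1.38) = 11.46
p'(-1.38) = -34.46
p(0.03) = -6.93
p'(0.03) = 2.41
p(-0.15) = -7.13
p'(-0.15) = -0.30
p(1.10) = -0.32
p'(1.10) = 6.51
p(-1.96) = 38.56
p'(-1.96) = -60.01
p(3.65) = -52.32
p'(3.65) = -66.80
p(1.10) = -0.32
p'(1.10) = 6.51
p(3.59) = -48.41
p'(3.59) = -63.73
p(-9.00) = 2729.00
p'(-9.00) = -853.00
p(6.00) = -391.00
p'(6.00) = -238.00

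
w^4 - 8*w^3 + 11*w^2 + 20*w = w*(w - 5)*(w - 4)*(w + 1)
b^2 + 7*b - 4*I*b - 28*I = (b + 7)*(b - 4*I)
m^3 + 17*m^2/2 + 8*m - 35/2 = (m - 1)*(m + 5/2)*(m + 7)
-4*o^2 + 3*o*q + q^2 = (-o + q)*(4*o + q)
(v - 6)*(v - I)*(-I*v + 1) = -I*v^3 + 6*I*v^2 - I*v + 6*I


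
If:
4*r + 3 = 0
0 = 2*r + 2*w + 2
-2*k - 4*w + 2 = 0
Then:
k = 3/2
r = -3/4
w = -1/4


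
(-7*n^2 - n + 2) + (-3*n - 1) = -7*n^2 - 4*n + 1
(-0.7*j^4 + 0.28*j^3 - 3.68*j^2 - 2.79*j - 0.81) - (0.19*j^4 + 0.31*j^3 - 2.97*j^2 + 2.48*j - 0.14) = -0.89*j^4 - 0.03*j^3 - 0.71*j^2 - 5.27*j - 0.67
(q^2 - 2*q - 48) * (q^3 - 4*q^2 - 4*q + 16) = q^5 - 6*q^4 - 44*q^3 + 216*q^2 + 160*q - 768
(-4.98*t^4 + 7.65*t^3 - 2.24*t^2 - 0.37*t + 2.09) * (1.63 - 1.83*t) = 9.1134*t^5 - 22.1169*t^4 + 16.5687*t^3 - 2.9741*t^2 - 4.4278*t + 3.4067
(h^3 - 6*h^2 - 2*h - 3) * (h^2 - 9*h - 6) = h^5 - 15*h^4 + 46*h^3 + 51*h^2 + 39*h + 18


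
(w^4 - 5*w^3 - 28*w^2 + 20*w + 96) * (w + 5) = w^5 - 53*w^3 - 120*w^2 + 196*w + 480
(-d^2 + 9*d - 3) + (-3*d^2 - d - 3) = -4*d^2 + 8*d - 6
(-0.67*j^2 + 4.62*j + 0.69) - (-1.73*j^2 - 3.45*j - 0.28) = 1.06*j^2 + 8.07*j + 0.97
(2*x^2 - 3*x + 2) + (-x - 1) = 2*x^2 - 4*x + 1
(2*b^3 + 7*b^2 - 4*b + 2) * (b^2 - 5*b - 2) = 2*b^5 - 3*b^4 - 43*b^3 + 8*b^2 - 2*b - 4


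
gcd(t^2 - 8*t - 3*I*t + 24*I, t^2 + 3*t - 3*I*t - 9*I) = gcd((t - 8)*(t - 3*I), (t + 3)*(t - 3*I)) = t - 3*I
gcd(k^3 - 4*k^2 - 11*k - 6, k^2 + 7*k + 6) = k + 1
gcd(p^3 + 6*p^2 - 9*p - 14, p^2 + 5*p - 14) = p^2 + 5*p - 14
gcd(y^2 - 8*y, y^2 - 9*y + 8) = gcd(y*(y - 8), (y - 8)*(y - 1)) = y - 8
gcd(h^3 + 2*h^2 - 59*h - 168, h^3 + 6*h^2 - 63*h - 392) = h^2 - h - 56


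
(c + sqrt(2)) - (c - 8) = sqrt(2) + 8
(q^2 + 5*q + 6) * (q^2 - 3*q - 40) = q^4 + 2*q^3 - 49*q^2 - 218*q - 240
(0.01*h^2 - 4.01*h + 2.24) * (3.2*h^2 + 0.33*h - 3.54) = 0.032*h^4 - 12.8287*h^3 + 5.8093*h^2 + 14.9346*h - 7.9296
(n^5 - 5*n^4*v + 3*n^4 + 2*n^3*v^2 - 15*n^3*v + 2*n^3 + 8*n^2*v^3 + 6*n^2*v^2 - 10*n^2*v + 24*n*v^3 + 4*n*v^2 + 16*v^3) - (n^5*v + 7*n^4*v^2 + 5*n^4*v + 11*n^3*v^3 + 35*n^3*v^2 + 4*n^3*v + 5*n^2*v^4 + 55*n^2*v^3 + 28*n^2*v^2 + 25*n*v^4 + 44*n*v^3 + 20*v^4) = -n^5*v + n^5 - 7*n^4*v^2 - 10*n^4*v + 3*n^4 - 11*n^3*v^3 - 33*n^3*v^2 - 19*n^3*v + 2*n^3 - 5*n^2*v^4 - 47*n^2*v^3 - 22*n^2*v^2 - 10*n^2*v - 25*n*v^4 - 20*n*v^3 + 4*n*v^2 - 20*v^4 + 16*v^3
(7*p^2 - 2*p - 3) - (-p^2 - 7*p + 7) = 8*p^2 + 5*p - 10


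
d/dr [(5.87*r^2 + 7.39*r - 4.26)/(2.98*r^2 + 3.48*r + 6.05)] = (-1.59459999999999*r^2 + 96.4166*r + 59.5343)/(8.8804*r^4 + 20.7408*r^3 + 48.1684*r^2 + 42.108*r + 36.6025)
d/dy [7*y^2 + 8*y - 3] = 14*y + 8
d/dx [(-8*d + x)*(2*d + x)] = -6*d + 2*x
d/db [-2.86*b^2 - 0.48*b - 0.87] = -5.72*b - 0.48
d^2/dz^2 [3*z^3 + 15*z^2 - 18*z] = 18*z + 30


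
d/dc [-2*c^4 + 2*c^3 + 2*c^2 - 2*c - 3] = -8*c^3 + 6*c^2 + 4*c - 2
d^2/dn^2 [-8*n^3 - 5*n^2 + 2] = -48*n - 10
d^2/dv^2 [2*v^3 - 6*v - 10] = 12*v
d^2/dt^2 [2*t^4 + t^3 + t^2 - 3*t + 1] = 24*t^2 + 6*t + 2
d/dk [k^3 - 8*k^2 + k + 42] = 3*k^2 - 16*k + 1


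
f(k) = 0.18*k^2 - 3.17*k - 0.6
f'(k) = 0.36*k - 3.17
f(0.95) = -3.45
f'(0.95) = -2.83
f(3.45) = -9.39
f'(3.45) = -1.93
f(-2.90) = 10.11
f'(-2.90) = -4.21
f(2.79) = -8.04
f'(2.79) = -2.17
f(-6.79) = 29.22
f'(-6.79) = -5.61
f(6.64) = -13.71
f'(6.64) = -0.78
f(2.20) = -6.70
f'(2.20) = -2.38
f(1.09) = -3.84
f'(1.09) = -2.78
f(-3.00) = 10.53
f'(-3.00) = -4.25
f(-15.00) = 87.45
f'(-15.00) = -8.57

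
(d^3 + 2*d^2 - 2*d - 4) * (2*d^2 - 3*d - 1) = 2*d^5 + d^4 - 11*d^3 - 4*d^2 + 14*d + 4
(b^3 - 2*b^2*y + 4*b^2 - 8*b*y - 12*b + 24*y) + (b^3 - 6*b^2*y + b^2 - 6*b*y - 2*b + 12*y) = 2*b^3 - 8*b^2*y + 5*b^2 - 14*b*y - 14*b + 36*y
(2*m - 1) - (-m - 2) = 3*m + 1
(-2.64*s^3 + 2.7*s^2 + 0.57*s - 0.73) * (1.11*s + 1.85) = -2.9304*s^4 - 1.887*s^3 + 5.6277*s^2 + 0.2442*s - 1.3505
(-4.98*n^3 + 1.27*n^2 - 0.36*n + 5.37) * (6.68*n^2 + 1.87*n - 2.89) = -33.2664*n^5 - 0.829000000000002*n^4 + 14.3623*n^3 + 31.5281*n^2 + 11.0823*n - 15.5193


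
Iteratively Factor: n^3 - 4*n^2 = (n)*(n^2 - 4*n) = n^2*(n - 4)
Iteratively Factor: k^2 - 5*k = (k)*(k - 5)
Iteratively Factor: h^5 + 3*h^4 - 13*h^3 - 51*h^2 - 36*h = (h - 4)*(h^4 + 7*h^3 + 15*h^2 + 9*h) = h*(h - 4)*(h^3 + 7*h^2 + 15*h + 9) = h*(h - 4)*(h + 3)*(h^2 + 4*h + 3) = h*(h - 4)*(h + 1)*(h + 3)*(h + 3)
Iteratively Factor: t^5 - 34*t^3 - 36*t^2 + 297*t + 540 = (t - 4)*(t^4 + 4*t^3 - 18*t^2 - 108*t - 135) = (t - 4)*(t + 3)*(t^3 + t^2 - 21*t - 45) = (t - 4)*(t + 3)^2*(t^2 - 2*t - 15) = (t - 4)*(t + 3)^3*(t - 5)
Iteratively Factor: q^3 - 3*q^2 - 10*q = (q + 2)*(q^2 - 5*q) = (q - 5)*(q + 2)*(q)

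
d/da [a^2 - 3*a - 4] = 2*a - 3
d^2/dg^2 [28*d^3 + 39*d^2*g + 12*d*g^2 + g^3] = 24*d + 6*g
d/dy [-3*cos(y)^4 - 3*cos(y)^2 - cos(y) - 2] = (12*cos(y)^3 + 6*cos(y) + 1)*sin(y)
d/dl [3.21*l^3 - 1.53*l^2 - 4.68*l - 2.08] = 9.63*l^2 - 3.06*l - 4.68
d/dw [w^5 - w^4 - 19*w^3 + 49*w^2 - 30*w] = 5*w^4 - 4*w^3 - 57*w^2 + 98*w - 30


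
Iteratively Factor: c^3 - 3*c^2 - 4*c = (c)*(c^2 - 3*c - 4) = c*(c - 4)*(c + 1)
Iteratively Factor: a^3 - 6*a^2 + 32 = (a - 4)*(a^2 - 2*a - 8) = (a - 4)*(a + 2)*(a - 4)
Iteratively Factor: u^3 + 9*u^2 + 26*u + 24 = (u + 2)*(u^2 + 7*u + 12) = (u + 2)*(u + 3)*(u + 4)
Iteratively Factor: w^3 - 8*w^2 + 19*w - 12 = (w - 3)*(w^2 - 5*w + 4) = (w - 4)*(w - 3)*(w - 1)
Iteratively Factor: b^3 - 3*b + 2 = (b + 2)*(b^2 - 2*b + 1) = (b - 1)*(b + 2)*(b - 1)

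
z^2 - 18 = (z - 3*sqrt(2))*(z + 3*sqrt(2))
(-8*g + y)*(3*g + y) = -24*g^2 - 5*g*y + y^2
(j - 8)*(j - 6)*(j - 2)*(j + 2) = j^4 - 14*j^3 + 44*j^2 + 56*j - 192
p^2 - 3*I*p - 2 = (p - 2*I)*(p - I)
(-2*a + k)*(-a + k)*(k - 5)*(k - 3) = 2*a^2*k^2 - 16*a^2*k + 30*a^2 - 3*a*k^3 + 24*a*k^2 - 45*a*k + k^4 - 8*k^3 + 15*k^2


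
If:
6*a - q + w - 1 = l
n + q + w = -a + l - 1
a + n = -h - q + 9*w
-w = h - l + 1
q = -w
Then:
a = 7*w/12 + 1/3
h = 9*w/2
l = 11*w/2 + 1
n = 59*w/12 - 1/3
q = -w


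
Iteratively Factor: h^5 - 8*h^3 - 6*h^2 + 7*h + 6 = (h + 1)*(h^4 - h^3 - 7*h^2 + h + 6) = (h + 1)*(h + 2)*(h^3 - 3*h^2 - h + 3) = (h + 1)^2*(h + 2)*(h^2 - 4*h + 3) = (h - 1)*(h + 1)^2*(h + 2)*(h - 3)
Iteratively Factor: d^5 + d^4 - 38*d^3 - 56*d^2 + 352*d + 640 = (d + 4)*(d^4 - 3*d^3 - 26*d^2 + 48*d + 160) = (d - 5)*(d + 4)*(d^3 + 2*d^2 - 16*d - 32) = (d - 5)*(d + 2)*(d + 4)*(d^2 - 16) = (d - 5)*(d + 2)*(d + 4)^2*(d - 4)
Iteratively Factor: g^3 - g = (g + 1)*(g^2 - g) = g*(g + 1)*(g - 1)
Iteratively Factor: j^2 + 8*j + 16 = (j + 4)*(j + 4)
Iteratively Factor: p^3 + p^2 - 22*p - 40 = (p + 2)*(p^2 - p - 20) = (p - 5)*(p + 2)*(p + 4)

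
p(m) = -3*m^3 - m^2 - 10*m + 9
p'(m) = -9*m^2 - 2*m - 10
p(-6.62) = 901.73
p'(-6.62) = -391.18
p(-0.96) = 20.33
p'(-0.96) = -16.37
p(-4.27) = 267.03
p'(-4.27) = -165.56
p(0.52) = 3.11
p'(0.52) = -13.47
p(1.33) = -13.13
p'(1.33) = -28.58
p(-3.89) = 209.36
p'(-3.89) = -138.41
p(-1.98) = 48.17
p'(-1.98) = -41.32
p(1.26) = -11.19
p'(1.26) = -26.81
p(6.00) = -735.00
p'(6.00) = -346.00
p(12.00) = -5439.00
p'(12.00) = -1330.00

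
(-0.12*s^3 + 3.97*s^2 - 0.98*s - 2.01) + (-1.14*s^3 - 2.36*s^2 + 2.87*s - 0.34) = -1.26*s^3 + 1.61*s^2 + 1.89*s - 2.35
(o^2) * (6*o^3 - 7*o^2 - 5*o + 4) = 6*o^5 - 7*o^4 - 5*o^3 + 4*o^2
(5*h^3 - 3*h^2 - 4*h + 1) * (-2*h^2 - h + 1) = -10*h^5 + h^4 + 16*h^3 - h^2 - 5*h + 1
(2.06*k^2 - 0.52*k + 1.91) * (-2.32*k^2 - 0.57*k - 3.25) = -4.7792*k^4 + 0.0322*k^3 - 10.8298*k^2 + 0.6013*k - 6.2075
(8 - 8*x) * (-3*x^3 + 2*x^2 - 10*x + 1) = 24*x^4 - 40*x^3 + 96*x^2 - 88*x + 8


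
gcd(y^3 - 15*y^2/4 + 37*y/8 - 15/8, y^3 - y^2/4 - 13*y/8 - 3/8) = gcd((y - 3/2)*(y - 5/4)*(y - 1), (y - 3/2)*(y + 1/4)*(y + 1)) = y - 3/2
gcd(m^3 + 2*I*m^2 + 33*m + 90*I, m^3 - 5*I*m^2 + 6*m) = m - 6*I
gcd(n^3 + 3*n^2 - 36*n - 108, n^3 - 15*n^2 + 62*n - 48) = n - 6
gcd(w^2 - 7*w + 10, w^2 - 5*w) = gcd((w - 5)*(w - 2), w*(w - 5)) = w - 5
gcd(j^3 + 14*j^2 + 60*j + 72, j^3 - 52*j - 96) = j^2 + 8*j + 12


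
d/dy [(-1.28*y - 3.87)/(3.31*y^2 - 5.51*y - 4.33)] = (4.2368*y^2 + 25.6194*y - 15.7813)/(10.9561*y^4 - 36.4762*y^3 + 1.6955*y^2 + 47.7166*y + 18.7489)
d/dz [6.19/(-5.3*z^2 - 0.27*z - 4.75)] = (65.614*z + 1.6713)/(5.3*z^2 + 0.27*z + 4.75)^2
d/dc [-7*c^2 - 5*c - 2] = -14*c - 5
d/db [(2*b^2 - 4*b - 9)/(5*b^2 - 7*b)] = 3*(2*b^2 + 30*b - 21)/(b^2*(25*b^2 - 70*b + 49))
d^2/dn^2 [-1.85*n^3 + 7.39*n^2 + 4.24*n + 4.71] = 14.78 - 11.1*n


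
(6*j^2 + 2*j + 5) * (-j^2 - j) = -6*j^4 - 8*j^3 - 7*j^2 - 5*j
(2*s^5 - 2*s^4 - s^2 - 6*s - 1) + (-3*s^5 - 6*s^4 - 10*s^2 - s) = -s^5 - 8*s^4 - 11*s^2 - 7*s - 1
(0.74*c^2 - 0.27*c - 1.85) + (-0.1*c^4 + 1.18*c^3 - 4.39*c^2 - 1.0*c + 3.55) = -0.1*c^4 + 1.18*c^3 - 3.65*c^2 - 1.27*c + 1.7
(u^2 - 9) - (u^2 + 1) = -10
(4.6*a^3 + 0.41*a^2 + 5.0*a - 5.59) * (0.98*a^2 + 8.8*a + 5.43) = 4.508*a^5 + 40.8818*a^4 + 33.486*a^3 + 40.7481*a^2 - 22.042*a - 30.3537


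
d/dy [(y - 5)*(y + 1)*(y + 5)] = 3*y^2 + 2*y - 25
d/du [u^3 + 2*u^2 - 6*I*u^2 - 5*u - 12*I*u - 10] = 3*u^2 + u*(4 - 12*I) - 5 - 12*I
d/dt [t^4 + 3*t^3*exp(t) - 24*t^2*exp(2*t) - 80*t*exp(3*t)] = 3*t^3*exp(t) + 4*t^3 - 48*t^2*exp(2*t) + 9*t^2*exp(t) - 240*t*exp(3*t) - 48*t*exp(2*t) - 80*exp(3*t)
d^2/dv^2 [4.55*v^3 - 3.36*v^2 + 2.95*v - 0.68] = 27.3*v - 6.72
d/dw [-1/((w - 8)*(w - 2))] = 2*(w - 5)/((w - 8)^2*(w - 2)^2)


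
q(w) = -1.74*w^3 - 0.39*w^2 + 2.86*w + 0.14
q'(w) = -5.22*w^2 - 0.78*w + 2.86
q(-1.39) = 0.08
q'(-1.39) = -6.14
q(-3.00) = 35.03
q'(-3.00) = -41.78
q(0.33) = 0.98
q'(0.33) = 2.03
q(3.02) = -42.71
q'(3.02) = -47.10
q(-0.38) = -0.91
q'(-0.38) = 2.40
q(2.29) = -16.25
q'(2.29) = -26.30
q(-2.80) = 27.27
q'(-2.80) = -35.88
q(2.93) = -38.60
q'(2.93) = -44.24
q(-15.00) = 5741.99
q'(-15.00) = -1159.94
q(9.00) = -1274.17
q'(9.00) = -426.98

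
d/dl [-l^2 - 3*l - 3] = -2*l - 3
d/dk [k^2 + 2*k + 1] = 2*k + 2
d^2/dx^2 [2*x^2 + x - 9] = 4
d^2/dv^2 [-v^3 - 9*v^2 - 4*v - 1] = -6*v - 18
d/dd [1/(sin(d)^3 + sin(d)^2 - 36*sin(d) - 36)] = (-3*sin(d)^2 - 2*sin(d) + 36)*cos(d)/(sin(d)^3 + sin(d)^2 - 36*sin(d) - 36)^2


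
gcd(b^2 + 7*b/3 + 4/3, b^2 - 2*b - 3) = b + 1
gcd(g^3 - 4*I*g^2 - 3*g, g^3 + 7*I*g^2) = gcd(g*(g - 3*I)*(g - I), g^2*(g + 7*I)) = g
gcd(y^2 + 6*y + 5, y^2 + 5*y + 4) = y + 1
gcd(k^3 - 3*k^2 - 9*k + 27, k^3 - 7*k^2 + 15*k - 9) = k^2 - 6*k + 9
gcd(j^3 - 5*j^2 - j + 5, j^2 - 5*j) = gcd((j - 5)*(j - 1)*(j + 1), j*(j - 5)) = j - 5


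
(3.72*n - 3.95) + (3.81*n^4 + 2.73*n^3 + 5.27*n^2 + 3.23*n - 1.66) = 3.81*n^4 + 2.73*n^3 + 5.27*n^2 + 6.95*n - 5.61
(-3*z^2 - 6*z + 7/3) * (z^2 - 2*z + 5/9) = -3*z^4 + 38*z^2/3 - 8*z + 35/27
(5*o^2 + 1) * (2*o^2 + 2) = 10*o^4 + 12*o^2 + 2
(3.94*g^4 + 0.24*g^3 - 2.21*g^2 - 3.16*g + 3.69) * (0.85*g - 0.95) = 3.349*g^5 - 3.539*g^4 - 2.1065*g^3 - 0.5865*g^2 + 6.1385*g - 3.5055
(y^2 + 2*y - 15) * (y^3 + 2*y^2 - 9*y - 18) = y^5 + 4*y^4 - 20*y^3 - 66*y^2 + 99*y + 270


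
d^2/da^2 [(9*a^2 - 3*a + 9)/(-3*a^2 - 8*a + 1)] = 6*(81*a^3 - 108*a^2 - 207*a - 196)/(27*a^6 + 216*a^5 + 549*a^4 + 368*a^3 - 183*a^2 + 24*a - 1)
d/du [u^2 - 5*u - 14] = 2*u - 5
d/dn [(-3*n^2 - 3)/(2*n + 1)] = 6*(-n^2 - n + 1)/(4*n^2 + 4*n + 1)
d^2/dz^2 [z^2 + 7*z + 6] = 2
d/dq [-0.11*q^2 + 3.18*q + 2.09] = 3.18 - 0.22*q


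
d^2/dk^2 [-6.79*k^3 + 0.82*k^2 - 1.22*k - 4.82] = 1.64 - 40.74*k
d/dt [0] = 0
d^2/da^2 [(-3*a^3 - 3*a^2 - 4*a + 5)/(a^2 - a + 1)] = 2*(-7*a^3 + 33*a^2 - 12*a - 7)/(a^6 - 3*a^5 + 6*a^4 - 7*a^3 + 6*a^2 - 3*a + 1)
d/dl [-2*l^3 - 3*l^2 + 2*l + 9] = -6*l^2 - 6*l + 2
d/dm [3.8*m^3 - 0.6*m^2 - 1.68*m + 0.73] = 11.4*m^2 - 1.2*m - 1.68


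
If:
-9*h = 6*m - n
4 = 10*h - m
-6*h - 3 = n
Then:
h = 7/25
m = -6/5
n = -117/25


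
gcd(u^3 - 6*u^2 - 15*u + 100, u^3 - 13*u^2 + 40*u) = u - 5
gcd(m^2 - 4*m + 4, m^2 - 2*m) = m - 2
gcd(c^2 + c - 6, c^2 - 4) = c - 2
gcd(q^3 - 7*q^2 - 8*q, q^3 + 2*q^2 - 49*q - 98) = 1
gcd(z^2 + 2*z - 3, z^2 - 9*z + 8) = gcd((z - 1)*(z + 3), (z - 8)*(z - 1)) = z - 1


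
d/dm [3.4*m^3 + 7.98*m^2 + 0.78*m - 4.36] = 10.2*m^2 + 15.96*m + 0.78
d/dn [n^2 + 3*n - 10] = 2*n + 3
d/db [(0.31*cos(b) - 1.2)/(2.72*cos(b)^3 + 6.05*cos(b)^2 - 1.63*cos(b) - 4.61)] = (1.6864*cos(b)^3 - 7.9165*cos(b)^2 - 14.52*cos(b) + 3.3851)*sin(b)/(7.3984*cos(b)^6 + 32.912*cos(b)^5 + 27.7353*cos(b)^4 - 44.8014*cos(b)^3 - 53.1241*cos(b)^2 + 15.0286*cos(b) + 21.2521)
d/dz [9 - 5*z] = -5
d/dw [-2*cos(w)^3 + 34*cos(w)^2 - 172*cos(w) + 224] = 2*(3*cos(w)^2 - 34*cos(w) + 86)*sin(w)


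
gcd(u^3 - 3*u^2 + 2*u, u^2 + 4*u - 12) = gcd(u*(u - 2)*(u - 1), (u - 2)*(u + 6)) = u - 2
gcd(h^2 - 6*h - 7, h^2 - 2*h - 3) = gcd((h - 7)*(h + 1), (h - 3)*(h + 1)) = h + 1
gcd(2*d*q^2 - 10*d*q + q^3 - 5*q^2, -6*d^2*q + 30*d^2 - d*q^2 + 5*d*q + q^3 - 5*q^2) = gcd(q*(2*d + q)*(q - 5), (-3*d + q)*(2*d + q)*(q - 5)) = 2*d*q - 10*d + q^2 - 5*q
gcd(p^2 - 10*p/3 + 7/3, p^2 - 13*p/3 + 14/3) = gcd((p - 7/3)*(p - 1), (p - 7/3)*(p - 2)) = p - 7/3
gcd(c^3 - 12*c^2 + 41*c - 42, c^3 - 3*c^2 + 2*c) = c - 2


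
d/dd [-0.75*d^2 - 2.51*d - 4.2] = -1.5*d - 2.51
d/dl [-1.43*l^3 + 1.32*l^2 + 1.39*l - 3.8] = -4.29*l^2 + 2.64*l + 1.39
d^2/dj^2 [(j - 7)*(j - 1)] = 2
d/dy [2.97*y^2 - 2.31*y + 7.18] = 5.94*y - 2.31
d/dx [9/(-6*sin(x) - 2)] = 27*cos(x)/(2*(3*sin(x) + 1)^2)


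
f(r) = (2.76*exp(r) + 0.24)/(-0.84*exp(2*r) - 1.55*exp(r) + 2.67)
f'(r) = (2.76*exp(r) + 0.24)*(1.68*exp(2*r) + 1.55*exp(r))/(-0.84*exp(2*r) - 1.55*exp(r) + 2.67)^2 + 2.76*exp(r)/(-0.84*exp(2*r) - 1.55*exp(r) + 2.67)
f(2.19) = -0.32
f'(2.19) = 0.29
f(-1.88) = 0.27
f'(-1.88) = 0.21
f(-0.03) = 7.79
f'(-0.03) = 71.29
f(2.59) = -0.22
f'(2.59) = 0.20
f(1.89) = -0.42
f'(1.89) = 0.38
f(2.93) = -0.16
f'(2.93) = 0.15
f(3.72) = -0.08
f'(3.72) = 0.07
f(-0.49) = 1.37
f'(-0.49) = 2.75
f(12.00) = 0.00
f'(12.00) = 0.00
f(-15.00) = 0.09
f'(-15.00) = 0.00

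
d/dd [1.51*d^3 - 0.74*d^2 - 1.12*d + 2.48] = 4.53*d^2 - 1.48*d - 1.12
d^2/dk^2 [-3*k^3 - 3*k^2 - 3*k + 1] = -18*k - 6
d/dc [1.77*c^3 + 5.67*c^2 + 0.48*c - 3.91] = 5.31*c^2 + 11.34*c + 0.48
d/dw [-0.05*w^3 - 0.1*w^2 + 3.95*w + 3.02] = -0.15*w^2 - 0.2*w + 3.95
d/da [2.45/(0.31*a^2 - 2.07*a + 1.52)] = (5.0715 - 1.519*a)/(0.31*a^2 - 2.07*a + 1.52)^2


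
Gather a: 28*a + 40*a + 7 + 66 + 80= 68*a + 153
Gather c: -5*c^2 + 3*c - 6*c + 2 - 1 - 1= -5*c^2 - 3*c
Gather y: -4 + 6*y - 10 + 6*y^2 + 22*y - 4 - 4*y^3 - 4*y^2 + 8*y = -4*y^3 + 2*y^2 + 36*y - 18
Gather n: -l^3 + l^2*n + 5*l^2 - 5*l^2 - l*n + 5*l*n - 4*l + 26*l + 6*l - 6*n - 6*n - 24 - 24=-l^3 + 28*l + n*(l^2 + 4*l - 12) - 48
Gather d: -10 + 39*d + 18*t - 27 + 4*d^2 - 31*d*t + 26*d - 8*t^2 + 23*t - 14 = 4*d^2 + d*(65 - 31*t) - 8*t^2 + 41*t - 51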